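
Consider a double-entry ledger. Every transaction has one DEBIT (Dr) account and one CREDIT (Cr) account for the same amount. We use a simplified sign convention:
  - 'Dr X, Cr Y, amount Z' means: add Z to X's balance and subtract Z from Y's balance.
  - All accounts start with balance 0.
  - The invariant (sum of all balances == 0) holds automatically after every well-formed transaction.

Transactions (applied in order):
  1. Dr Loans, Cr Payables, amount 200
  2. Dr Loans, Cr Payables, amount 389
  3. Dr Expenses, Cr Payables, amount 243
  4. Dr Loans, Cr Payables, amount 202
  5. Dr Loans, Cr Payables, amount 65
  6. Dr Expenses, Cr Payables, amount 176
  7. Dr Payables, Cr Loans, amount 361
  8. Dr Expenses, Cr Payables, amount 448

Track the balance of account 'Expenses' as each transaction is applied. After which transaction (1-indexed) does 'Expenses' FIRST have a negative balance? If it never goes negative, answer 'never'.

After txn 1: Expenses=0
After txn 2: Expenses=0
After txn 3: Expenses=243
After txn 4: Expenses=243
After txn 5: Expenses=243
After txn 6: Expenses=419
After txn 7: Expenses=419
After txn 8: Expenses=867

Answer: never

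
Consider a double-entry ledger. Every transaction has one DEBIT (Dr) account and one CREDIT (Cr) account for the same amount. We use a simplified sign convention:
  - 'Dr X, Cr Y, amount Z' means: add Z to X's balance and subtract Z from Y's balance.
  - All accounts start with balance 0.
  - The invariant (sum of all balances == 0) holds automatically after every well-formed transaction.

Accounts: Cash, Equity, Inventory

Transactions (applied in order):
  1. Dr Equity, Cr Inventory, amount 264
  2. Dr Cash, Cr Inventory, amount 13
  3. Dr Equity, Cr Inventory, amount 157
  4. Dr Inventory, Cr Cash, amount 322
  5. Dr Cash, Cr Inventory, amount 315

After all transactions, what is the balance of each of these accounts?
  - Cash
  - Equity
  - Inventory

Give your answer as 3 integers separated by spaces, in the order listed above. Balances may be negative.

Answer: 6 421 -427

Derivation:
After txn 1 (Dr Equity, Cr Inventory, amount 264): Equity=264 Inventory=-264
After txn 2 (Dr Cash, Cr Inventory, amount 13): Cash=13 Equity=264 Inventory=-277
After txn 3 (Dr Equity, Cr Inventory, amount 157): Cash=13 Equity=421 Inventory=-434
After txn 4 (Dr Inventory, Cr Cash, amount 322): Cash=-309 Equity=421 Inventory=-112
After txn 5 (Dr Cash, Cr Inventory, amount 315): Cash=6 Equity=421 Inventory=-427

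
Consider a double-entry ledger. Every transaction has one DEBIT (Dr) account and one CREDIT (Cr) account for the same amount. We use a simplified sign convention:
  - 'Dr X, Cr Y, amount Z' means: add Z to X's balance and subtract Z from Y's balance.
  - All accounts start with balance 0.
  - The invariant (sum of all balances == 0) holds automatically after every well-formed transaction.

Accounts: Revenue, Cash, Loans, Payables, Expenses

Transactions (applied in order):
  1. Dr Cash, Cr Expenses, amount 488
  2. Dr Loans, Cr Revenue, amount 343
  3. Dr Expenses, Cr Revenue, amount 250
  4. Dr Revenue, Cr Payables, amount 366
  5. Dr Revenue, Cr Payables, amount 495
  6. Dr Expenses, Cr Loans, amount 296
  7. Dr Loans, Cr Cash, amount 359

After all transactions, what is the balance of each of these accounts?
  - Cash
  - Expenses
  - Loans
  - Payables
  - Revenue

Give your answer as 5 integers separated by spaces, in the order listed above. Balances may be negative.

Answer: 129 58 406 -861 268

Derivation:
After txn 1 (Dr Cash, Cr Expenses, amount 488): Cash=488 Expenses=-488
After txn 2 (Dr Loans, Cr Revenue, amount 343): Cash=488 Expenses=-488 Loans=343 Revenue=-343
After txn 3 (Dr Expenses, Cr Revenue, amount 250): Cash=488 Expenses=-238 Loans=343 Revenue=-593
After txn 4 (Dr Revenue, Cr Payables, amount 366): Cash=488 Expenses=-238 Loans=343 Payables=-366 Revenue=-227
After txn 5 (Dr Revenue, Cr Payables, amount 495): Cash=488 Expenses=-238 Loans=343 Payables=-861 Revenue=268
After txn 6 (Dr Expenses, Cr Loans, amount 296): Cash=488 Expenses=58 Loans=47 Payables=-861 Revenue=268
After txn 7 (Dr Loans, Cr Cash, amount 359): Cash=129 Expenses=58 Loans=406 Payables=-861 Revenue=268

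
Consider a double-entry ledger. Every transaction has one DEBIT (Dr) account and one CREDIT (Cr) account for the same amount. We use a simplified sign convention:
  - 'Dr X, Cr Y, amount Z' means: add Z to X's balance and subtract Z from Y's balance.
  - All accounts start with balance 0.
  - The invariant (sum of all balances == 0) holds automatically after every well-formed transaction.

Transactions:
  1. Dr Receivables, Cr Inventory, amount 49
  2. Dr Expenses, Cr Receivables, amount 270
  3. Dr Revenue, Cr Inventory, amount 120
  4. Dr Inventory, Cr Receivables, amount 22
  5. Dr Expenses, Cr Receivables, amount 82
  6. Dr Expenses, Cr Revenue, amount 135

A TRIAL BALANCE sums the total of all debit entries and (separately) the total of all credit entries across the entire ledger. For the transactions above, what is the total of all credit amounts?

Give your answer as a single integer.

Txn 1: credit+=49
Txn 2: credit+=270
Txn 3: credit+=120
Txn 4: credit+=22
Txn 5: credit+=82
Txn 6: credit+=135
Total credits = 678

Answer: 678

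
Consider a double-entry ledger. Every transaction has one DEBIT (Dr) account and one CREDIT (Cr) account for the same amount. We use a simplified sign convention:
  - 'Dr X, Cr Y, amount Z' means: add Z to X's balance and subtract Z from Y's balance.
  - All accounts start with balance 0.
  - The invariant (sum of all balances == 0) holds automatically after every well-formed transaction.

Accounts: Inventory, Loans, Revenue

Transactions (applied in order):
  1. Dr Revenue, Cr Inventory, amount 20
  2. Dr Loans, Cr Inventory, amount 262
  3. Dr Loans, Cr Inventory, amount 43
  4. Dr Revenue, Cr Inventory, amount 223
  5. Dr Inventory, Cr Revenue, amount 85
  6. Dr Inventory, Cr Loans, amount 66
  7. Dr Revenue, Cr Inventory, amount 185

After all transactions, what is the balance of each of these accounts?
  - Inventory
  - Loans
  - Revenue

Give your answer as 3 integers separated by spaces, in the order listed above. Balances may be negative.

After txn 1 (Dr Revenue, Cr Inventory, amount 20): Inventory=-20 Revenue=20
After txn 2 (Dr Loans, Cr Inventory, amount 262): Inventory=-282 Loans=262 Revenue=20
After txn 3 (Dr Loans, Cr Inventory, amount 43): Inventory=-325 Loans=305 Revenue=20
After txn 4 (Dr Revenue, Cr Inventory, amount 223): Inventory=-548 Loans=305 Revenue=243
After txn 5 (Dr Inventory, Cr Revenue, amount 85): Inventory=-463 Loans=305 Revenue=158
After txn 6 (Dr Inventory, Cr Loans, amount 66): Inventory=-397 Loans=239 Revenue=158
After txn 7 (Dr Revenue, Cr Inventory, amount 185): Inventory=-582 Loans=239 Revenue=343

Answer: -582 239 343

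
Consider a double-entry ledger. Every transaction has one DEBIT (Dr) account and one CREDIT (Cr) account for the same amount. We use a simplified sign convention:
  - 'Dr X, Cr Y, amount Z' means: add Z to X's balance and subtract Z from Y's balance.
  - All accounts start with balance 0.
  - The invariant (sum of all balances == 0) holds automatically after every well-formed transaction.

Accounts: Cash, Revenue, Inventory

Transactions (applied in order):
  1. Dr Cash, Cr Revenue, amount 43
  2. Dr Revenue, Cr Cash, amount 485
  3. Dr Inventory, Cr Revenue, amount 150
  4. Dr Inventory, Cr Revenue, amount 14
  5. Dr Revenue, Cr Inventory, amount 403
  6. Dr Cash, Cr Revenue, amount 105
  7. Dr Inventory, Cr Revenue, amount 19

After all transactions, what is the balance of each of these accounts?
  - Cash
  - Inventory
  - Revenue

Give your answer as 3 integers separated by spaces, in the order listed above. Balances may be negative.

Answer: -337 -220 557

Derivation:
After txn 1 (Dr Cash, Cr Revenue, amount 43): Cash=43 Revenue=-43
After txn 2 (Dr Revenue, Cr Cash, amount 485): Cash=-442 Revenue=442
After txn 3 (Dr Inventory, Cr Revenue, amount 150): Cash=-442 Inventory=150 Revenue=292
After txn 4 (Dr Inventory, Cr Revenue, amount 14): Cash=-442 Inventory=164 Revenue=278
After txn 5 (Dr Revenue, Cr Inventory, amount 403): Cash=-442 Inventory=-239 Revenue=681
After txn 6 (Dr Cash, Cr Revenue, amount 105): Cash=-337 Inventory=-239 Revenue=576
After txn 7 (Dr Inventory, Cr Revenue, amount 19): Cash=-337 Inventory=-220 Revenue=557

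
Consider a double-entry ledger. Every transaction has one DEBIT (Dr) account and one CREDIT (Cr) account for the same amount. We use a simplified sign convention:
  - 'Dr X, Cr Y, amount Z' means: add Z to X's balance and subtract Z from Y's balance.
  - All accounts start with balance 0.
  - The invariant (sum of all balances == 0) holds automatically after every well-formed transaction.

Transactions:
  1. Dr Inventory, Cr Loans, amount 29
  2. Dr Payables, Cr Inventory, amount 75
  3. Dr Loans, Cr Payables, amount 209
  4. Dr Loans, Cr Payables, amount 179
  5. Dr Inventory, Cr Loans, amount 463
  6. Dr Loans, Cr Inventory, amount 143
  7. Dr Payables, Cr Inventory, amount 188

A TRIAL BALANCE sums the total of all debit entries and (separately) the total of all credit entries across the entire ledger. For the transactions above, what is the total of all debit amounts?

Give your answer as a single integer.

Answer: 1286

Derivation:
Txn 1: debit+=29
Txn 2: debit+=75
Txn 3: debit+=209
Txn 4: debit+=179
Txn 5: debit+=463
Txn 6: debit+=143
Txn 7: debit+=188
Total debits = 1286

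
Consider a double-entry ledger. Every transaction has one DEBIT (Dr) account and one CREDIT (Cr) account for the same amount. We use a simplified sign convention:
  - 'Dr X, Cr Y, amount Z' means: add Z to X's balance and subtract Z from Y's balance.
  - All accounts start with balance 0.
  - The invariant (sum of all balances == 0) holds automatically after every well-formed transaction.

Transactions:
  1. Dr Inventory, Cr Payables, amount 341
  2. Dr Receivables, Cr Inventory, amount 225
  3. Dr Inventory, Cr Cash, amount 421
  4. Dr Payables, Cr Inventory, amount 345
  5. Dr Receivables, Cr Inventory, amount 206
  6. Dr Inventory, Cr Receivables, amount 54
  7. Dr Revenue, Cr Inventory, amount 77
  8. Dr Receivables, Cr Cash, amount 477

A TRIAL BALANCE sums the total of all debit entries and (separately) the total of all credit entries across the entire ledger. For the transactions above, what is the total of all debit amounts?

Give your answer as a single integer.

Answer: 2146

Derivation:
Txn 1: debit+=341
Txn 2: debit+=225
Txn 3: debit+=421
Txn 4: debit+=345
Txn 5: debit+=206
Txn 6: debit+=54
Txn 7: debit+=77
Txn 8: debit+=477
Total debits = 2146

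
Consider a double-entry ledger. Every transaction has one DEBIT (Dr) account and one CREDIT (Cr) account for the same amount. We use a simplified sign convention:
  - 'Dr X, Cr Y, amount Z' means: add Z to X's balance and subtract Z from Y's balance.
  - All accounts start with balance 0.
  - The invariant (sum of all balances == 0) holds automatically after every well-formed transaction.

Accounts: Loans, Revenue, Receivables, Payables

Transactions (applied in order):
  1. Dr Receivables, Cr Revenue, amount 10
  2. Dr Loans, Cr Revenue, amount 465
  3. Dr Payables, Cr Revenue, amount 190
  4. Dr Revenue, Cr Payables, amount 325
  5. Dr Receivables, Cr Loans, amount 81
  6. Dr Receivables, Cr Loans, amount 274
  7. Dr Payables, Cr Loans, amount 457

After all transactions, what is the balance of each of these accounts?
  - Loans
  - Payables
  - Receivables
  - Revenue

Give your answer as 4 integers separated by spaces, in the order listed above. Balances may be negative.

Answer: -347 322 365 -340

Derivation:
After txn 1 (Dr Receivables, Cr Revenue, amount 10): Receivables=10 Revenue=-10
After txn 2 (Dr Loans, Cr Revenue, amount 465): Loans=465 Receivables=10 Revenue=-475
After txn 3 (Dr Payables, Cr Revenue, amount 190): Loans=465 Payables=190 Receivables=10 Revenue=-665
After txn 4 (Dr Revenue, Cr Payables, amount 325): Loans=465 Payables=-135 Receivables=10 Revenue=-340
After txn 5 (Dr Receivables, Cr Loans, amount 81): Loans=384 Payables=-135 Receivables=91 Revenue=-340
After txn 6 (Dr Receivables, Cr Loans, amount 274): Loans=110 Payables=-135 Receivables=365 Revenue=-340
After txn 7 (Dr Payables, Cr Loans, amount 457): Loans=-347 Payables=322 Receivables=365 Revenue=-340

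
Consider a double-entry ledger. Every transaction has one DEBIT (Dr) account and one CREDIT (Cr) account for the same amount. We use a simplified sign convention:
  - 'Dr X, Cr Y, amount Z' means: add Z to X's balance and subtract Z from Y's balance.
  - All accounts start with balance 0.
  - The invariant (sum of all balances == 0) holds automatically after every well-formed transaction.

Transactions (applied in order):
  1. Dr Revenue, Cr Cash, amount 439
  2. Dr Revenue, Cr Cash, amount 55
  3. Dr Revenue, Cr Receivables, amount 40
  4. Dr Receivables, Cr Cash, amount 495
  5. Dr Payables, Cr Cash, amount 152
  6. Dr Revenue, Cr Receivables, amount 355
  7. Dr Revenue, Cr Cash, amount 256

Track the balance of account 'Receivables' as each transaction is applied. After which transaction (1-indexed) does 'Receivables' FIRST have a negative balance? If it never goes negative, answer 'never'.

Answer: 3

Derivation:
After txn 1: Receivables=0
After txn 2: Receivables=0
After txn 3: Receivables=-40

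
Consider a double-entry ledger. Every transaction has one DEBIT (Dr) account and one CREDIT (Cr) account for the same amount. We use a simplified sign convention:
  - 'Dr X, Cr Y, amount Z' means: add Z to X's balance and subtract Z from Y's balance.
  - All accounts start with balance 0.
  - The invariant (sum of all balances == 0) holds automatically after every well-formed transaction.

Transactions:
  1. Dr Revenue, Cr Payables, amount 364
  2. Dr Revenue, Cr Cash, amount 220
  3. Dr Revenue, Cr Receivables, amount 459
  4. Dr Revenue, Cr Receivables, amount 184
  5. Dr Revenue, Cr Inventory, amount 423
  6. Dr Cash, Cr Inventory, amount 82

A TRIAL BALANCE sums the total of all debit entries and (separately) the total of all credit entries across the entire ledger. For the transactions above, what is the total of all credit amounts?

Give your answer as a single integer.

Answer: 1732

Derivation:
Txn 1: credit+=364
Txn 2: credit+=220
Txn 3: credit+=459
Txn 4: credit+=184
Txn 5: credit+=423
Txn 6: credit+=82
Total credits = 1732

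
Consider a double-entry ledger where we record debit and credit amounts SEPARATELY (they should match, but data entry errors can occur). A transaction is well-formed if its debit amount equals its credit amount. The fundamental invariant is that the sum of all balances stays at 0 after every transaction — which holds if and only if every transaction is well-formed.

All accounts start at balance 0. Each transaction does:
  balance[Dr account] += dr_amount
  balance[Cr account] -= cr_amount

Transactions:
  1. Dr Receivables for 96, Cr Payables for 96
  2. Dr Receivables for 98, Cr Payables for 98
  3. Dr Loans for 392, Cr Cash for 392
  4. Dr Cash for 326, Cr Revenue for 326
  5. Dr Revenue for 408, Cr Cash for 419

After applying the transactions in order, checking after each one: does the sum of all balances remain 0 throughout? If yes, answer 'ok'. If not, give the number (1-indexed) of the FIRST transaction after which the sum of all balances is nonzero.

After txn 1: dr=96 cr=96 sum_balances=0
After txn 2: dr=98 cr=98 sum_balances=0
After txn 3: dr=392 cr=392 sum_balances=0
After txn 4: dr=326 cr=326 sum_balances=0
After txn 5: dr=408 cr=419 sum_balances=-11

Answer: 5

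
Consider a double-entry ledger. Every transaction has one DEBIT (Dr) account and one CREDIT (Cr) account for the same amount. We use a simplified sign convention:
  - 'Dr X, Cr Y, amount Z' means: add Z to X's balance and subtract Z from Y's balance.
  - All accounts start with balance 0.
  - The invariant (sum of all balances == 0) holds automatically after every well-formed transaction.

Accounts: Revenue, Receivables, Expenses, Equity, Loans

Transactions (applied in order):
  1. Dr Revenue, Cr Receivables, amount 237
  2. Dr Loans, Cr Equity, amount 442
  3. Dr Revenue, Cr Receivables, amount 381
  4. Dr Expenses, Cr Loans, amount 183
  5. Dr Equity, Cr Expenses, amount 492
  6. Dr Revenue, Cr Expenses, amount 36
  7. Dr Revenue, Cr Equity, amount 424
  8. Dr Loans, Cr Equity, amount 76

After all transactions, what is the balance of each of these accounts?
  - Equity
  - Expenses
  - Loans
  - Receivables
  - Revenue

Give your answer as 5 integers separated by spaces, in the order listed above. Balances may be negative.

Answer: -450 -345 335 -618 1078

Derivation:
After txn 1 (Dr Revenue, Cr Receivables, amount 237): Receivables=-237 Revenue=237
After txn 2 (Dr Loans, Cr Equity, amount 442): Equity=-442 Loans=442 Receivables=-237 Revenue=237
After txn 3 (Dr Revenue, Cr Receivables, amount 381): Equity=-442 Loans=442 Receivables=-618 Revenue=618
After txn 4 (Dr Expenses, Cr Loans, amount 183): Equity=-442 Expenses=183 Loans=259 Receivables=-618 Revenue=618
After txn 5 (Dr Equity, Cr Expenses, amount 492): Equity=50 Expenses=-309 Loans=259 Receivables=-618 Revenue=618
After txn 6 (Dr Revenue, Cr Expenses, amount 36): Equity=50 Expenses=-345 Loans=259 Receivables=-618 Revenue=654
After txn 7 (Dr Revenue, Cr Equity, amount 424): Equity=-374 Expenses=-345 Loans=259 Receivables=-618 Revenue=1078
After txn 8 (Dr Loans, Cr Equity, amount 76): Equity=-450 Expenses=-345 Loans=335 Receivables=-618 Revenue=1078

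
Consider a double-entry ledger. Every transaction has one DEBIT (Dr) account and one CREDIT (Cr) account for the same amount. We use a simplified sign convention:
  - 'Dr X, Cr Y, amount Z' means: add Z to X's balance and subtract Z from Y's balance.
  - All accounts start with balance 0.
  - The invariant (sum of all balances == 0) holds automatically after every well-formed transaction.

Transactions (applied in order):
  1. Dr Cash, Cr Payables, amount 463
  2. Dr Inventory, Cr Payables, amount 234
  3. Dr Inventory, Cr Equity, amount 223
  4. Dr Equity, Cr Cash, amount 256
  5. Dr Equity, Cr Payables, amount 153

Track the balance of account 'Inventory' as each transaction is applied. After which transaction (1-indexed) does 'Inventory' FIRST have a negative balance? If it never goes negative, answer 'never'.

After txn 1: Inventory=0
After txn 2: Inventory=234
After txn 3: Inventory=457
After txn 4: Inventory=457
After txn 5: Inventory=457

Answer: never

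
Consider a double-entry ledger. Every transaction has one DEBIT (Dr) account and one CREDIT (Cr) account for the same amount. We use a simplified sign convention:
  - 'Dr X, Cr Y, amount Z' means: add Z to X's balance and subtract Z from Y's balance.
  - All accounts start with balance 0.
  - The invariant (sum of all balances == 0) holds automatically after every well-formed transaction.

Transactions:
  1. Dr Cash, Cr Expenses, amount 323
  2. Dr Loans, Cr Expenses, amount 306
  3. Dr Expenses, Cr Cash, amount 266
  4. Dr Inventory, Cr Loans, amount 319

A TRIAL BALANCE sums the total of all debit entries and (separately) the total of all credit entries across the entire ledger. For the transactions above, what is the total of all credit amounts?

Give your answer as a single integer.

Answer: 1214

Derivation:
Txn 1: credit+=323
Txn 2: credit+=306
Txn 3: credit+=266
Txn 4: credit+=319
Total credits = 1214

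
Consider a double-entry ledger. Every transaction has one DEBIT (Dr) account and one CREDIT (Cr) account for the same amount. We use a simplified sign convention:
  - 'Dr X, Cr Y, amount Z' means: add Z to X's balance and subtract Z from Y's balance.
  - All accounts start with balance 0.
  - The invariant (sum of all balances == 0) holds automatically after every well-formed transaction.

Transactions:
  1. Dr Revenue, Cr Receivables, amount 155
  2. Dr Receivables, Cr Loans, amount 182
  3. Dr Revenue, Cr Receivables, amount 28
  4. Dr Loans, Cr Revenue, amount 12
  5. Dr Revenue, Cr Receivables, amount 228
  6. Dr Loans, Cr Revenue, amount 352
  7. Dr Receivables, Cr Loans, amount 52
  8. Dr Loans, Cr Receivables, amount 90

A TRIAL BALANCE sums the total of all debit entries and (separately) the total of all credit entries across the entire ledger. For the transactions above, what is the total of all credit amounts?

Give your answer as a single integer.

Txn 1: credit+=155
Txn 2: credit+=182
Txn 3: credit+=28
Txn 4: credit+=12
Txn 5: credit+=228
Txn 6: credit+=352
Txn 7: credit+=52
Txn 8: credit+=90
Total credits = 1099

Answer: 1099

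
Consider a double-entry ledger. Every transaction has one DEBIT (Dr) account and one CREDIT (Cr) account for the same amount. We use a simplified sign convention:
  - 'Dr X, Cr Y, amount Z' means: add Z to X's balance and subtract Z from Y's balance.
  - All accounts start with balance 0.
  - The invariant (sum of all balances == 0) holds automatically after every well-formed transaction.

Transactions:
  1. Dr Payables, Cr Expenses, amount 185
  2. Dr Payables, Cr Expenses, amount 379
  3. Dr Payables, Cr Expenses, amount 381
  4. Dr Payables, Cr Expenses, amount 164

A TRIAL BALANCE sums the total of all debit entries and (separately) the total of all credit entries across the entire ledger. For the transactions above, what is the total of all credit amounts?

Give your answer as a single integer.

Txn 1: credit+=185
Txn 2: credit+=379
Txn 3: credit+=381
Txn 4: credit+=164
Total credits = 1109

Answer: 1109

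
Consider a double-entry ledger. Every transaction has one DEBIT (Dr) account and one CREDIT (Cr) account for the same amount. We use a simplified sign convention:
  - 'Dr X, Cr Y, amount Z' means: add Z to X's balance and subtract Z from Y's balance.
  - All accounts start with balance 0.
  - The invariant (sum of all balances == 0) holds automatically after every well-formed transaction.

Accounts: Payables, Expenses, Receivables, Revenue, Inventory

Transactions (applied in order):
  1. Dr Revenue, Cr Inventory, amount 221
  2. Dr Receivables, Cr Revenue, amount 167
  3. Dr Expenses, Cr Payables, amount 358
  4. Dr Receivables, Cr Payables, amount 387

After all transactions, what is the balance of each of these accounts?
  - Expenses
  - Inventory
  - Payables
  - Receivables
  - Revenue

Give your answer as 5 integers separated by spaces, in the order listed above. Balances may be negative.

Answer: 358 -221 -745 554 54

Derivation:
After txn 1 (Dr Revenue, Cr Inventory, amount 221): Inventory=-221 Revenue=221
After txn 2 (Dr Receivables, Cr Revenue, amount 167): Inventory=-221 Receivables=167 Revenue=54
After txn 3 (Dr Expenses, Cr Payables, amount 358): Expenses=358 Inventory=-221 Payables=-358 Receivables=167 Revenue=54
After txn 4 (Dr Receivables, Cr Payables, amount 387): Expenses=358 Inventory=-221 Payables=-745 Receivables=554 Revenue=54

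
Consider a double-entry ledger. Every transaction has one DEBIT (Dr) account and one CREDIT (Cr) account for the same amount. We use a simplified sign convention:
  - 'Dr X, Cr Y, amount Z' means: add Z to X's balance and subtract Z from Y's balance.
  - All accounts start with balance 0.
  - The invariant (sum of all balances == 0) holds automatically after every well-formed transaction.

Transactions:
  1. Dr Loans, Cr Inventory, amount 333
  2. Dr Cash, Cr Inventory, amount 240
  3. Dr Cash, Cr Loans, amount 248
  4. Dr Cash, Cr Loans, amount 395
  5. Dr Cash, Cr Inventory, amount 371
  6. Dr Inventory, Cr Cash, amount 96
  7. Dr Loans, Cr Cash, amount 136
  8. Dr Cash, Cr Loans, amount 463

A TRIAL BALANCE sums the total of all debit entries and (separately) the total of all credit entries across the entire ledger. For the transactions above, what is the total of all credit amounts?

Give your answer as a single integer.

Answer: 2282

Derivation:
Txn 1: credit+=333
Txn 2: credit+=240
Txn 3: credit+=248
Txn 4: credit+=395
Txn 5: credit+=371
Txn 6: credit+=96
Txn 7: credit+=136
Txn 8: credit+=463
Total credits = 2282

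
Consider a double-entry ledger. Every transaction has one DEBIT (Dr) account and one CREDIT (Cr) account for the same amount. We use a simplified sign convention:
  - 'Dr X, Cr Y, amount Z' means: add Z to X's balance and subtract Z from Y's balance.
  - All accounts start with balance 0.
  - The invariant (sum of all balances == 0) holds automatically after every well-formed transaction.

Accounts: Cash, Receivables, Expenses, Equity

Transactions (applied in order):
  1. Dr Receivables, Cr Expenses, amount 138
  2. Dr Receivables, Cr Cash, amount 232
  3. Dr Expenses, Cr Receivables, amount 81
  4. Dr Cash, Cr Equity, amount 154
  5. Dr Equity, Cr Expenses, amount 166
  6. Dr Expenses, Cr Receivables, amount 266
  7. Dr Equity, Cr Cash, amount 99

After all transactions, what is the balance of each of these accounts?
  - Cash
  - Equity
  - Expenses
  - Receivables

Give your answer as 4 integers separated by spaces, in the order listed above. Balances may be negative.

Answer: -177 111 43 23

Derivation:
After txn 1 (Dr Receivables, Cr Expenses, amount 138): Expenses=-138 Receivables=138
After txn 2 (Dr Receivables, Cr Cash, amount 232): Cash=-232 Expenses=-138 Receivables=370
After txn 3 (Dr Expenses, Cr Receivables, amount 81): Cash=-232 Expenses=-57 Receivables=289
After txn 4 (Dr Cash, Cr Equity, amount 154): Cash=-78 Equity=-154 Expenses=-57 Receivables=289
After txn 5 (Dr Equity, Cr Expenses, amount 166): Cash=-78 Equity=12 Expenses=-223 Receivables=289
After txn 6 (Dr Expenses, Cr Receivables, amount 266): Cash=-78 Equity=12 Expenses=43 Receivables=23
After txn 7 (Dr Equity, Cr Cash, amount 99): Cash=-177 Equity=111 Expenses=43 Receivables=23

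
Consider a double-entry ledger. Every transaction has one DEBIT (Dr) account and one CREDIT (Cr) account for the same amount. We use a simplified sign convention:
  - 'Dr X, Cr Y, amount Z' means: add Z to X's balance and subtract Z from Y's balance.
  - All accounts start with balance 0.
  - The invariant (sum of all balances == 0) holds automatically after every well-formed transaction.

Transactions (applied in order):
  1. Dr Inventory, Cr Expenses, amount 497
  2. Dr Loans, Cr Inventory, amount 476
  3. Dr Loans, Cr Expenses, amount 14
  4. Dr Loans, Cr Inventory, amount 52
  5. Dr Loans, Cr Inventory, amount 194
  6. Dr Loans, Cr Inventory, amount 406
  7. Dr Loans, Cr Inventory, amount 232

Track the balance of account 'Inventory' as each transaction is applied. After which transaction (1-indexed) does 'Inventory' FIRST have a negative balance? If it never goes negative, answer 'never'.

Answer: 4

Derivation:
After txn 1: Inventory=497
After txn 2: Inventory=21
After txn 3: Inventory=21
After txn 4: Inventory=-31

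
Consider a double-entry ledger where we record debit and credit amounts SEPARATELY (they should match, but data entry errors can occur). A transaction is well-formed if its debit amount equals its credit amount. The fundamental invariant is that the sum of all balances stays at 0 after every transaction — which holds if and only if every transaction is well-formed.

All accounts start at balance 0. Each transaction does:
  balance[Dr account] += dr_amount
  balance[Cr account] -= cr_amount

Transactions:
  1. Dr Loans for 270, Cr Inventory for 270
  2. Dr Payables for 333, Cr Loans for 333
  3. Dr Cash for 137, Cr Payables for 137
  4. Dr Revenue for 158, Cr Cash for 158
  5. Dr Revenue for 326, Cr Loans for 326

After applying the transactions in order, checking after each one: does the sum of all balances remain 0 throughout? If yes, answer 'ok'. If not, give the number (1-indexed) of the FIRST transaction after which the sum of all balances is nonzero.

After txn 1: dr=270 cr=270 sum_balances=0
After txn 2: dr=333 cr=333 sum_balances=0
After txn 3: dr=137 cr=137 sum_balances=0
After txn 4: dr=158 cr=158 sum_balances=0
After txn 5: dr=326 cr=326 sum_balances=0

Answer: ok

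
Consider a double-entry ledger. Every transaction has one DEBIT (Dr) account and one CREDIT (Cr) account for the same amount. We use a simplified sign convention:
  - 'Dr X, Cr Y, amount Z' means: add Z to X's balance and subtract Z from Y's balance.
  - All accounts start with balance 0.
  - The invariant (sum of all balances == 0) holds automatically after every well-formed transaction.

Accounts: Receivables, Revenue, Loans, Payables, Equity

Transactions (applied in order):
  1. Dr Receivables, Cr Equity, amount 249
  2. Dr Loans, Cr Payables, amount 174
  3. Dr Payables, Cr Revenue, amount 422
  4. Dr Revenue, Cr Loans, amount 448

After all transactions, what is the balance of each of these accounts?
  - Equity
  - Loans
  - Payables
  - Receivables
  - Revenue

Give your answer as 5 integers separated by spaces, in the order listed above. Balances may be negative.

After txn 1 (Dr Receivables, Cr Equity, amount 249): Equity=-249 Receivables=249
After txn 2 (Dr Loans, Cr Payables, amount 174): Equity=-249 Loans=174 Payables=-174 Receivables=249
After txn 3 (Dr Payables, Cr Revenue, amount 422): Equity=-249 Loans=174 Payables=248 Receivables=249 Revenue=-422
After txn 4 (Dr Revenue, Cr Loans, amount 448): Equity=-249 Loans=-274 Payables=248 Receivables=249 Revenue=26

Answer: -249 -274 248 249 26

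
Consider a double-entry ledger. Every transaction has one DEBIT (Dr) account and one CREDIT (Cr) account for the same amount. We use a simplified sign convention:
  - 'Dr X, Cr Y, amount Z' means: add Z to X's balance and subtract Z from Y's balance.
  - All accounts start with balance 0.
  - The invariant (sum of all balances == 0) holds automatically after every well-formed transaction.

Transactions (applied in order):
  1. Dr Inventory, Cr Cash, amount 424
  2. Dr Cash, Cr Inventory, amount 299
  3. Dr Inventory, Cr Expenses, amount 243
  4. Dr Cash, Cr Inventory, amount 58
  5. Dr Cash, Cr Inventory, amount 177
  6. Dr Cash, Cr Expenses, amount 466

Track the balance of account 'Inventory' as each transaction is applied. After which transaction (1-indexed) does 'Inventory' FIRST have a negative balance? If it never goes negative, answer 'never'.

After txn 1: Inventory=424
After txn 2: Inventory=125
After txn 3: Inventory=368
After txn 4: Inventory=310
After txn 5: Inventory=133
After txn 6: Inventory=133

Answer: never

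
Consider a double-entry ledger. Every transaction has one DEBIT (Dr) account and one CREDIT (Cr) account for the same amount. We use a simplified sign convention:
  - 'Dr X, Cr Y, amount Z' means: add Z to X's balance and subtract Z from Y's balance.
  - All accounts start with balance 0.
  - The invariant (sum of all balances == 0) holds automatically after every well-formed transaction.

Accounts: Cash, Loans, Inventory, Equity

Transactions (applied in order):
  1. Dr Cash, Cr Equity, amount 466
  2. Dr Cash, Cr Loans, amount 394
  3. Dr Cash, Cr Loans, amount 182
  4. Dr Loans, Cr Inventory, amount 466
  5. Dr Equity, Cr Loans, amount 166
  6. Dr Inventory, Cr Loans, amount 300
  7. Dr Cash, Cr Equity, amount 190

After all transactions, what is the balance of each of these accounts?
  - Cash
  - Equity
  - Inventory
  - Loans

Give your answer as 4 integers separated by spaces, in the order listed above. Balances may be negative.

Answer: 1232 -490 -166 -576

Derivation:
After txn 1 (Dr Cash, Cr Equity, amount 466): Cash=466 Equity=-466
After txn 2 (Dr Cash, Cr Loans, amount 394): Cash=860 Equity=-466 Loans=-394
After txn 3 (Dr Cash, Cr Loans, amount 182): Cash=1042 Equity=-466 Loans=-576
After txn 4 (Dr Loans, Cr Inventory, amount 466): Cash=1042 Equity=-466 Inventory=-466 Loans=-110
After txn 5 (Dr Equity, Cr Loans, amount 166): Cash=1042 Equity=-300 Inventory=-466 Loans=-276
After txn 6 (Dr Inventory, Cr Loans, amount 300): Cash=1042 Equity=-300 Inventory=-166 Loans=-576
After txn 7 (Dr Cash, Cr Equity, amount 190): Cash=1232 Equity=-490 Inventory=-166 Loans=-576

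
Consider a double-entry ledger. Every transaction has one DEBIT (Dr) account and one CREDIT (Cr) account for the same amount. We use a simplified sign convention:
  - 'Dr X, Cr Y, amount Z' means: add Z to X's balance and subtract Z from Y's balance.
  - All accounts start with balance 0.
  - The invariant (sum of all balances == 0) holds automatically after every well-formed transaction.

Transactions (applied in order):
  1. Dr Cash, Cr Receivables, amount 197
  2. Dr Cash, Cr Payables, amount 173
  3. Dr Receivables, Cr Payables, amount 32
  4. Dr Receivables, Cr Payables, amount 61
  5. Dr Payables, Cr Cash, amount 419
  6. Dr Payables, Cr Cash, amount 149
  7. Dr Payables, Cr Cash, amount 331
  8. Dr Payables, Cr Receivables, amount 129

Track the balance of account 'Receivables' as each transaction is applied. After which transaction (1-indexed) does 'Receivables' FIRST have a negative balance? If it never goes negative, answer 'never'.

After txn 1: Receivables=-197

Answer: 1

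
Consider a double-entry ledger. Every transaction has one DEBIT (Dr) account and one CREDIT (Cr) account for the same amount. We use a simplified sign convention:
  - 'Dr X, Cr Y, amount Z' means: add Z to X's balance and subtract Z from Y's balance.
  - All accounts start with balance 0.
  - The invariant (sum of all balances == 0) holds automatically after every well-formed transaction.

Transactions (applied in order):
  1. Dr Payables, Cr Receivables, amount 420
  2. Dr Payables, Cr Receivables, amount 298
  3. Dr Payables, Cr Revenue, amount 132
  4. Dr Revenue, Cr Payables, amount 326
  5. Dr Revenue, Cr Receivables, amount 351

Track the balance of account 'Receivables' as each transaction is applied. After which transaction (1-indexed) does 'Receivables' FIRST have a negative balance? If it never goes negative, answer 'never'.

After txn 1: Receivables=-420

Answer: 1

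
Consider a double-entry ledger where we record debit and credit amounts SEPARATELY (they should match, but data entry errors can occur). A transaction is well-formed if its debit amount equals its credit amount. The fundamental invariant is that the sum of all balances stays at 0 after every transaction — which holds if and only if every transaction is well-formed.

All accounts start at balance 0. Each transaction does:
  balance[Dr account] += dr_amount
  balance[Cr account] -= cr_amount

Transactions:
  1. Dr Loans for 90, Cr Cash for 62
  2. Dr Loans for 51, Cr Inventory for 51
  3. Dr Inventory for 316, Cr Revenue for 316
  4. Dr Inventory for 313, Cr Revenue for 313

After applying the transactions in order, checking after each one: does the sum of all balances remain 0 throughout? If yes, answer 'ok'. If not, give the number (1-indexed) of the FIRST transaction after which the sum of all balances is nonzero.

After txn 1: dr=90 cr=62 sum_balances=28
After txn 2: dr=51 cr=51 sum_balances=28
After txn 3: dr=316 cr=316 sum_balances=28
After txn 4: dr=313 cr=313 sum_balances=28

Answer: 1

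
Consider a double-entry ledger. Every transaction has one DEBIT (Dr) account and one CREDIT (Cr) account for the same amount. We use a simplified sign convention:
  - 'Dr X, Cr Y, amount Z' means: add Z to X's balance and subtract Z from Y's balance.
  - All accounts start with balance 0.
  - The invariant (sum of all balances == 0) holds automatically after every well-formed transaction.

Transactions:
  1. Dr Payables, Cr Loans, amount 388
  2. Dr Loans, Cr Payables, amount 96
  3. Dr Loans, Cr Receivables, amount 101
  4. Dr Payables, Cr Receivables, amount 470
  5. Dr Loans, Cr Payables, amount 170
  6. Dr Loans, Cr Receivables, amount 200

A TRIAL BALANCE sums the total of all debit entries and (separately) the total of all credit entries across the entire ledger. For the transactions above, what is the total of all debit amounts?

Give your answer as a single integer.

Answer: 1425

Derivation:
Txn 1: debit+=388
Txn 2: debit+=96
Txn 3: debit+=101
Txn 4: debit+=470
Txn 5: debit+=170
Txn 6: debit+=200
Total debits = 1425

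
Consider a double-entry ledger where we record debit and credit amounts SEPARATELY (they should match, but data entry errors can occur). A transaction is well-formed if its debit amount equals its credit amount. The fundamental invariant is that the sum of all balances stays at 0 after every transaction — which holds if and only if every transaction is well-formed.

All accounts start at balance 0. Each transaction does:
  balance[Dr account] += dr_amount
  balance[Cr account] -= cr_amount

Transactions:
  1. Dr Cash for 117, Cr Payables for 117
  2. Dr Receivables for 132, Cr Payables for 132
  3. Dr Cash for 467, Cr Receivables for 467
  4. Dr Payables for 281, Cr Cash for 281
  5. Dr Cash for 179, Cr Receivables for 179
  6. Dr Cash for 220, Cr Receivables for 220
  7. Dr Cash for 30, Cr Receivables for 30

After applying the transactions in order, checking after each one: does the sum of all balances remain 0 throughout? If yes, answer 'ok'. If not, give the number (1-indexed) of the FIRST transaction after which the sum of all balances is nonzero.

Answer: ok

Derivation:
After txn 1: dr=117 cr=117 sum_balances=0
After txn 2: dr=132 cr=132 sum_balances=0
After txn 3: dr=467 cr=467 sum_balances=0
After txn 4: dr=281 cr=281 sum_balances=0
After txn 5: dr=179 cr=179 sum_balances=0
After txn 6: dr=220 cr=220 sum_balances=0
After txn 7: dr=30 cr=30 sum_balances=0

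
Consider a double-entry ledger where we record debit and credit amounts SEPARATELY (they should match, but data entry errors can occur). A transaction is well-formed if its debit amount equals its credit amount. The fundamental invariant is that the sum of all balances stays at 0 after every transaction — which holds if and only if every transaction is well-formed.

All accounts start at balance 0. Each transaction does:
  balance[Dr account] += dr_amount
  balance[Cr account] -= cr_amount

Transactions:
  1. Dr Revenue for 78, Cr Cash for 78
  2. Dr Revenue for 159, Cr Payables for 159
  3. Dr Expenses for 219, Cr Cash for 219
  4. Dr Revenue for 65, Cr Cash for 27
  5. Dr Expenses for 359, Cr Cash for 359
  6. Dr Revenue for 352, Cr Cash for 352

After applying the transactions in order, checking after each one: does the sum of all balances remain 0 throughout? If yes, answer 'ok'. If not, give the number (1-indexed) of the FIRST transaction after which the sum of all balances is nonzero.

Answer: 4

Derivation:
After txn 1: dr=78 cr=78 sum_balances=0
After txn 2: dr=159 cr=159 sum_balances=0
After txn 3: dr=219 cr=219 sum_balances=0
After txn 4: dr=65 cr=27 sum_balances=38
After txn 5: dr=359 cr=359 sum_balances=38
After txn 6: dr=352 cr=352 sum_balances=38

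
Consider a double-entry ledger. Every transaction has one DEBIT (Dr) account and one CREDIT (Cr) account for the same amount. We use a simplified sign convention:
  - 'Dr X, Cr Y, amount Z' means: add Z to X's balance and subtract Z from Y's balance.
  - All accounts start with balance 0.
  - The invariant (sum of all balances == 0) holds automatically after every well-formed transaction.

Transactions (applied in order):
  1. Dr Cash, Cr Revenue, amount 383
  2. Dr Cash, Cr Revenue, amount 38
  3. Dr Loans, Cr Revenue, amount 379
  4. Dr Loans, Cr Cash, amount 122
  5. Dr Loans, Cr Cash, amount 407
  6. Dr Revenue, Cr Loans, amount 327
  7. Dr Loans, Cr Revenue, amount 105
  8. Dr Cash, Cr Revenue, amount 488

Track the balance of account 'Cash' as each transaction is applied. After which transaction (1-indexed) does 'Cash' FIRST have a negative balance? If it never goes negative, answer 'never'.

After txn 1: Cash=383
After txn 2: Cash=421
After txn 3: Cash=421
After txn 4: Cash=299
After txn 5: Cash=-108

Answer: 5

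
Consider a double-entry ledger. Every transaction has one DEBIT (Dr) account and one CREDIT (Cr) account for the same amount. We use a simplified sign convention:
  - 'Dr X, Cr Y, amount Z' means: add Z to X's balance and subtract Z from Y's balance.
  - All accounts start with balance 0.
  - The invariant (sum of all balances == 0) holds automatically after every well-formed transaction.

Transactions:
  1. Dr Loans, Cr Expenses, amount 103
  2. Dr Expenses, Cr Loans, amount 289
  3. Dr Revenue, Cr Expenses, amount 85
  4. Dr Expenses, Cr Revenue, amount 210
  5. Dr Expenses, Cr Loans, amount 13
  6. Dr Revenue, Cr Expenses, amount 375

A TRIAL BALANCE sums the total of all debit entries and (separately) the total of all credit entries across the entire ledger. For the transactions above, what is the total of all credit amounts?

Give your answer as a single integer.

Answer: 1075

Derivation:
Txn 1: credit+=103
Txn 2: credit+=289
Txn 3: credit+=85
Txn 4: credit+=210
Txn 5: credit+=13
Txn 6: credit+=375
Total credits = 1075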